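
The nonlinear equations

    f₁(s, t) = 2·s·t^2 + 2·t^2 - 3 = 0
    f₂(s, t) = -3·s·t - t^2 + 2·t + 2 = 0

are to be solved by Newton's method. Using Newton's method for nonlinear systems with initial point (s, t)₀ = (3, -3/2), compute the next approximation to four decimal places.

(0.9333, -1.2625)

At (3, -3/2): F = (15.0000, 10.2500).
Jacobian J = [[2·t^2, 4·s·t + 4·t], [-3·t, -3·s - 2·t + 2]].
At the point, J = [[4.5000, -24.0000], [4.5000, -4.0000]] (det J = 90.0000).
Solving J·Δ = −F gives Δ = (-2.0667, 0.2375).
Then the next iterate is (s, t)₁ = (0.9333, -1.2625).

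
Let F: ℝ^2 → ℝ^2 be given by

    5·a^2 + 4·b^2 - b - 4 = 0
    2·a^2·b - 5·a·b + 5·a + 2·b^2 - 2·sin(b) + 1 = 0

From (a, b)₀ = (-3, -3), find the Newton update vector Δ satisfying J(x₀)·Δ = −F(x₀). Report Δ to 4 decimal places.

(0.7452, 2.3058)

At (-3, -3): F = (80.0000, -94.717760).
Jacobian J = [[10·a, 8·b - 1], [4·a·b - 5·b + 5, 2·a^2 - 5·a + 4·b - 2·cos(b)]].
At the point, J = [[-30.0000, -25.0000], [56.0000, 22.979985]] (det J = 710.600450).
Solving J·Δ = −F gives Δ = (0.7452, 2.3058).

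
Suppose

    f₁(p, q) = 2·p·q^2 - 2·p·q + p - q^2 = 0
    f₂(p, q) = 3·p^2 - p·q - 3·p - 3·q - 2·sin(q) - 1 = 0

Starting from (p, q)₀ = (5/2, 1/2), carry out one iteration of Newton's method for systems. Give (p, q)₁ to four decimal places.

At (5/2, 1/2): F = (1.0000, 6.541149).
Jacobian J = [[2·q^2 - 2·q + 1, 4·p·q - 2·p - 2·q], [6·p - q - 3, -p - 2·cos(q) - 3]].
At the point, J = [[0.5000, -1.0000], [11.5000, -7.255165]] (det J = 7.872417).
Solving J·Δ = −F gives Δ = (0.0907, 1.0453).
Then the next iterate is (p, q)₁ = (2.5907, 1.5453).

(2.5907, 1.5453)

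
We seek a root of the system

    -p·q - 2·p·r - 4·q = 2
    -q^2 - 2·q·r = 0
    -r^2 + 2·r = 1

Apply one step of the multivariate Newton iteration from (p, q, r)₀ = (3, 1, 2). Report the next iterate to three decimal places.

(0.333, 0.333, 1.500)

At (3, 1, 2): F = (-21.000, -5.000, -1.000).
Jacobian J = [[-q - 2·r, -p - 4, -2·p], [0, -2·q - 2·r, -2·q], [0, 0, -2·r + 2]].
At the point, J = [[-5.000, -7.000, -6.000], [0.000, -6.000, -2.000], [0.000, 0.000, -2.000]] (det J = -60.000).
Solving J·Δ = −F gives Δ = (-2.667, -0.667, -0.500).
Then the next iterate is (p, q, r)₁ = (0.333, 0.333, 1.500).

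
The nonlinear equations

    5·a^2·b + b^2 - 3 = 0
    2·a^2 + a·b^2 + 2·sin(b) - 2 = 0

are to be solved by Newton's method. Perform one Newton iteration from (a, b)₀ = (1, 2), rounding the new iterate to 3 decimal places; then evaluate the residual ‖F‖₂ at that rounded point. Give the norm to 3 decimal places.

60.801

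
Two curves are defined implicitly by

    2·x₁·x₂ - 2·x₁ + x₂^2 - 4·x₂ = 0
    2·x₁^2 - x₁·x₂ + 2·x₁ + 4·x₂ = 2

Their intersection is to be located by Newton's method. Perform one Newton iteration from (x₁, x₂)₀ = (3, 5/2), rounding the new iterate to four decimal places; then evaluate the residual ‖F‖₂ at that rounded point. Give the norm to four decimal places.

At (3, 5/2): F = (5.2500, 24.5000).
Jacobian J = [[2·x₂ - 2, 2·x₁ + 2·x₂ - 4], [4·x₁ - x₂ + 2, -x₁ + 4]].
At the point, J = [[3.0000, 7.0000], [11.5000, 1.0000]] (det J = -77.5000).
Solving J·Δ = −F gives Δ = (-2.1452, 0.1694).
Then the next iterate is (x₁, x₂)₁ = (0.8548, 2.6694).
Re-evaluating at (0.8548, 2.6694): F = (-0.697897, 9.566763), so ‖F‖₂ = 9.5922.

9.5922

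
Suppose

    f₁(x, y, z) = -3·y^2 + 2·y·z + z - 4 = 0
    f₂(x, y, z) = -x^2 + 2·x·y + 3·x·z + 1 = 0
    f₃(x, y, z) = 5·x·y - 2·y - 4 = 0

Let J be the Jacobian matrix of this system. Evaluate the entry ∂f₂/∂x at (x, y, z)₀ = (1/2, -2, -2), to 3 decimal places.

-11.000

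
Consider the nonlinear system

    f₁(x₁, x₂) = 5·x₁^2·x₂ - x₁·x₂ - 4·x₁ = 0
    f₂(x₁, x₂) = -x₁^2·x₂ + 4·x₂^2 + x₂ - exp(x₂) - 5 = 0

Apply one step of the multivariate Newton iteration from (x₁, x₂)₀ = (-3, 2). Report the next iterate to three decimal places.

(-1.928, 1.224)

At (-3, 2): F = (108.000, -12.38906).
Jacobian J = [[10·x₁·x₂ - x₂ - 4, 5·x₁^2 - x₁], [-2·x₁·x₂, -x₁^2 + 8·x₂ - exp(x₂) + 1]].
At the point, J = [[-66.000, 48.000], [12.000, 0.61094]] (det J = -616.32230).
Solving J·Δ = −F gives Δ = (1.072, -0.776).
Then the next iterate is (x₁, x₂)₁ = (-1.928, 1.224).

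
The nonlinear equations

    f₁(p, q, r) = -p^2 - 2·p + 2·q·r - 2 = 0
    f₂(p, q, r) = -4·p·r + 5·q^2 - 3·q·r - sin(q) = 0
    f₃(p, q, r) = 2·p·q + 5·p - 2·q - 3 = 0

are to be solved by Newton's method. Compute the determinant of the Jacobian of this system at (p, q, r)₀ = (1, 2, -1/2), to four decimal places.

J = [[-2·p - 2, 2·r, 2·q], [-4·r, 10·q - 3·r - cos(q), -4·p - 3·q], [2·q + 5, 2·p - 2, 0]].
At the point, J = [[-4.0000, -1.0000, 4.0000], [2.0000, 21.916147, -10.0000], [9.0000, 0.0000, 0.0000]].
det J = -698.9813.

-698.9813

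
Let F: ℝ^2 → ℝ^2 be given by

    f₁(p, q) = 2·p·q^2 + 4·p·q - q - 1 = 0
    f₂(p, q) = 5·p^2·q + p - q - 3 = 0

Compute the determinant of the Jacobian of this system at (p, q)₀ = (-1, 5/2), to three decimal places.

J = [[2·q^2 + 4·q, 4·p·q + 4·p - 1], [10·p·q + 1, 5·p^2 - 1]].
At the point, J = [[22.500, -15.000], [-24.000, 4.000]].
det J = -270.000.

-270.000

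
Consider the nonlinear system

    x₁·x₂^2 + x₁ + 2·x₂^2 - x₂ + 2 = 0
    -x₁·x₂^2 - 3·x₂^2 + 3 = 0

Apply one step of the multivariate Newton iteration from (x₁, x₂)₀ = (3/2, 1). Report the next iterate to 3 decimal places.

At (3/2, 1): F = (6.000, -1.500).
Jacobian J = [[x₂^2 + 1, 2·x₁·x₂ + 4·x₂ - 1], [-x₂^2, -2·x₁·x₂ - 6·x₂]].
At the point, J = [[2.000, 6.000], [-1.000, -9.000]] (det J = -12.000).
Solving J·Δ = −F gives Δ = (-3.750, 0.250).
Then the next iterate is (x₁, x₂)₁ = (-2.250, 1.250).

(-2.250, 1.250)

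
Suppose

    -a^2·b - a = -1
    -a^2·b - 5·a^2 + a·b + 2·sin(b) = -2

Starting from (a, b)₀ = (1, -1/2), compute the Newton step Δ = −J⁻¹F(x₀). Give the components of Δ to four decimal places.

(-0.3243, 0.5000)

At (1, -1/2): F = (0.5000, -3.958851).
Jacobian J = [[-2·a·b - 1, -a^2], [-2·a·b - 10·a + b, -a^2 + a + 2·cos(b)]].
At the point, J = [[0.0000, -1.0000], [-9.5000, 1.755165]] (det J = -9.5000).
Solving J·Δ = −F gives Δ = (-0.3243, 0.5000).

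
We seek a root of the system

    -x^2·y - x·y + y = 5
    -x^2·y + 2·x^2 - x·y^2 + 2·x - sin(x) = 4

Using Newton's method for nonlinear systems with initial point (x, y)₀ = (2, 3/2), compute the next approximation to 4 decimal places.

(0.7423, 0.8866)

At (2, 3/2): F = (-12.5000, -3.409297).
Jacobian J = [[-2·x·y - y, -x^2 - x + 1], [-2·x·y + 4·x - y^2 - cos(x) + 2, -x^2 - 2·x·y]].
At the point, J = [[-7.5000, -5.0000], [2.166147, -10.0000]] (det J = 85.830734).
Solving J·Δ = −F gives Δ = (-1.2577, -0.6134).
Then the next iterate is (x, y)₁ = (0.7423, 0.8866).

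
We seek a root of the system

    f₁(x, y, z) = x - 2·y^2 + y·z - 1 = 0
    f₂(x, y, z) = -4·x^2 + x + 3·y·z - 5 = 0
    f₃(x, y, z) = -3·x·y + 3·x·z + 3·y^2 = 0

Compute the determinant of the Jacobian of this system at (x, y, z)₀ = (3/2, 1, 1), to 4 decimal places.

J = [[1, -4·y + z, y], [-8·x + 1, 3·z, 3·y], [-3·y + 3·z, -3·x + 6·y, 3·x]].
At the point, J = [[1.0000, -3.0000, 1.0000], [-11.0000, 3.0000, 3.0000], [0.0000, 1.5000, 4.5000]].
det J = -156.0000.

-156.0000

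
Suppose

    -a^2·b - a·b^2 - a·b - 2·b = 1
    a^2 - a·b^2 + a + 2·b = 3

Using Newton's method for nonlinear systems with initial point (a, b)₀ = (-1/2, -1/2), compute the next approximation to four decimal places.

(-10.4000, 0.6000)

At (-1/2, -1/2): F = (0.0000, -4.1250).
Jacobian J = [[-2·a·b - b^2 - b, -a^2 - 2·a·b - a - 2], [2·a - b^2 + 1, -2·a·b + 2]].
At the point, J = [[-0.2500, -2.2500], [-0.2500, 1.5000]] (det J = -0.9375).
Solving J·Δ = −F gives Δ = (-9.9000, 1.1000).
Then the next iterate is (a, b)₁ = (-10.4000, 0.6000).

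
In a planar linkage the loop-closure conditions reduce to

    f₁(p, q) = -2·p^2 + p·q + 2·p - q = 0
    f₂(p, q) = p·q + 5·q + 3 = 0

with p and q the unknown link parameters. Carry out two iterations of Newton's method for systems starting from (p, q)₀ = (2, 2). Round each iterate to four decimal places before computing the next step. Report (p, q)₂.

(1.0072, -0.5019)

At (2, 2): F = (-2.0000, 17.0000).
Jacobian J = [[-4·p + q + 2, p - 1], [q, p + 5]].
At the point, J = [[-4.0000, 1.0000], [2.0000, 7.0000]] (det J = -30.0000).
Solving J·Δ = −F gives Δ = (-1.0333, -2.1333).
Then the next iterate is (p, q)₁ = (0.9667, -0.1333).
Round to (0.9667, -0.1333) and repeat: F = (0.068821, 2.204639), J = [[-2.0001, -0.0333], [-0.1333, 5.9667]].
Δ = (0.0405, -0.3686), so (p, q)₂ = (1.0072, -0.5019).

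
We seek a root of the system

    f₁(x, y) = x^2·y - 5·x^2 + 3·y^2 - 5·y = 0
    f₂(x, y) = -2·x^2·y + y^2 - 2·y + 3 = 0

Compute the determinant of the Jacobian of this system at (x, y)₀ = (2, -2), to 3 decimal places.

600.000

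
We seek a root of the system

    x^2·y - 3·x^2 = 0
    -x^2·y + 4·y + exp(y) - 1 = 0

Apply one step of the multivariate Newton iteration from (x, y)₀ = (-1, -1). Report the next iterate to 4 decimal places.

At (-1, -1): F = (-4.0000, -3.632121).
Jacobian J = [[2·x·y - 6·x, x^2], [-2·x·y, -x^2 + exp(y) + 4]].
At the point, J = [[8.0000, 1.0000], [-2.0000, 3.367879]] (det J = 28.943036).
Solving J·Δ = −F gives Δ = (0.3400, 1.2803).
Then the next iterate is (x, y)₁ = (-0.6600, 0.2803).

(-0.6600, 0.2803)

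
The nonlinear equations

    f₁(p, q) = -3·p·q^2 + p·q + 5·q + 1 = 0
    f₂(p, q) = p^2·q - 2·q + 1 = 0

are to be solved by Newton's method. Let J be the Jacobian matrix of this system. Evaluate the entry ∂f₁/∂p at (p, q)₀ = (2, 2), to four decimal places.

-10.0000

∂f₁/∂p = -3·q^2 + q.
At (2, 2) this is -10.0000.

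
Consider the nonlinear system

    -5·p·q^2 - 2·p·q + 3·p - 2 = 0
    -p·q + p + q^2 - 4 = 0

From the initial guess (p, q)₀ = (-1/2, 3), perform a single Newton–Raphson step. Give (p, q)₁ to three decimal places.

(-0.332, 2.129)

At (-1/2, 3): F = (22.000, 6.000).
Jacobian J = [[-5·q^2 - 2·q + 3, -10·p·q - 2·p], [-q + 1, -p + 2·q]].
At the point, J = [[-48.000, 16.000], [-2.000, 6.500]] (det J = -280.000).
Solving J·Δ = −F gives Δ = (0.168, -0.871).
Then the next iterate is (p, q)₁ = (-0.332, 2.129).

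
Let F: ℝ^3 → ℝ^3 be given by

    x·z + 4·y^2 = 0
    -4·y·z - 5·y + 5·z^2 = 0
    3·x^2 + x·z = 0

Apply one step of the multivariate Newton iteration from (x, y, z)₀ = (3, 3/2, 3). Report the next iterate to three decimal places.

(1.481, 0.721, 1.636)

At (3, 3/2, 3): F = (18.000, 19.500, 36.000).
Jacobian J = [[z, 8·y, x], [0, -4·z - 5, -4·y + 10·z], [6·x + z, 0, x]].
At the point, J = [[3.000, 12.000, 3.000], [0.000, -17.000, 24.000], [21.000, 0.000, 3.000]] (det J = 6966.000).
Solving J·Δ = −F gives Δ = (-1.519, -0.779, -1.364).
Then the next iterate is (x, y, z)₁ = (1.481, 0.721, 1.636).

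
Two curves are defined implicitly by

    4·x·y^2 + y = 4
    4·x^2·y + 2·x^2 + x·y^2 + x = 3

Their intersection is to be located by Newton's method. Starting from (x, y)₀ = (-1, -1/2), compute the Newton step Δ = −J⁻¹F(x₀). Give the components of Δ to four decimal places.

(-5.0000, 2.1000)

At (-1, -1/2): F = (-5.5000, -4.2500).
Jacobian J = [[4·y^2, 8·x·y + 1], [8·x·y + 4·x + y^2 + 1, 4·x^2 + 2·x·y]].
At the point, J = [[1.0000, 5.0000], [1.2500, 5.0000]] (det J = -1.2500).
Solving J·Δ = −F gives Δ = (-5.0000, 2.1000).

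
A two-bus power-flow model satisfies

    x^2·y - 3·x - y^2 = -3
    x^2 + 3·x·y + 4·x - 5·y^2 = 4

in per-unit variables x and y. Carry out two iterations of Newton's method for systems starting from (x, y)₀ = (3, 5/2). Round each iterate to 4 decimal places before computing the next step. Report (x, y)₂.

(1.9072, 1.9067)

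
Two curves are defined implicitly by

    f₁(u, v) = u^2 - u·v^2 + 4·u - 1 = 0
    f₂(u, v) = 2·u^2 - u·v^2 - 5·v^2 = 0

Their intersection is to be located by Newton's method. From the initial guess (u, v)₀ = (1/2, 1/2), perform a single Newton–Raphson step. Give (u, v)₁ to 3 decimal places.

(0.238, 0.257)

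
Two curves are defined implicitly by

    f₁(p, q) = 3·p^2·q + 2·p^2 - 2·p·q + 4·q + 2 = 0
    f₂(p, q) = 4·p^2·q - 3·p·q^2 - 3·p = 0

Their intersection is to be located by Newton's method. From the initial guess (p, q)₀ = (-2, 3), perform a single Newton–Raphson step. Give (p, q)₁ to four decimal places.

At (-2, 3): F = (70.0000, 108.0000).
Jacobian J = [[6·p·q + 4·p - 2·q, 3·p^2 - 2·p + 4], [8·p·q - 3·q^2 - 3, 4·p^2 - 6·p·q]].
At the point, J = [[-50.0000, 20.0000], [-78.0000, 52.0000]] (det J = -1040.0000).
Solving J·Δ = −F gives Δ = (1.4231, 0.0577).
Then the next iterate is (p, q)₁ = (-0.5769, 3.0577).

(-0.5769, 3.0577)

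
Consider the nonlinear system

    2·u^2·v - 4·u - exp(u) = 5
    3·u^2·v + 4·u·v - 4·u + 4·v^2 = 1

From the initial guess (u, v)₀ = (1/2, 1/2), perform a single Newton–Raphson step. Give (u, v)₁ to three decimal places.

At (1/2, 1/2): F = (-8.39872, -0.625).
Jacobian J = [[4·u·v - exp(u) - 4, 2·u^2], [6·u·v + 4·v - 4, 3·u^2 + 4·u + 8·v]].
At the point, J = [[-4.64872, 0.500], [-0.500, 6.750]] (det J = -31.12887).
Solving J·Δ = −F gives Δ = (-1.811, -0.042).
Then the next iterate is (u, v)₁ = (-1.311, 0.458).

(-1.311, 0.458)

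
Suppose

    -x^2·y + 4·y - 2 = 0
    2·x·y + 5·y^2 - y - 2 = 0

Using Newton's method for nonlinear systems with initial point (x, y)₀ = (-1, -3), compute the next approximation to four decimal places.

At (-1, -3): F = (-11.0000, 52.0000).
Jacobian J = [[-2·x·y, -x^2 + 4], [2·y, 2·x + 10·y - 1]].
At the point, J = [[-6.0000, 3.0000], [-6.0000, -33.0000]] (det J = 216.0000).
Solving J·Δ = −F gives Δ = (-0.9583, 1.7500).
Then the next iterate is (x, y)₁ = (-1.9583, -1.2500).

(-1.9583, -1.2500)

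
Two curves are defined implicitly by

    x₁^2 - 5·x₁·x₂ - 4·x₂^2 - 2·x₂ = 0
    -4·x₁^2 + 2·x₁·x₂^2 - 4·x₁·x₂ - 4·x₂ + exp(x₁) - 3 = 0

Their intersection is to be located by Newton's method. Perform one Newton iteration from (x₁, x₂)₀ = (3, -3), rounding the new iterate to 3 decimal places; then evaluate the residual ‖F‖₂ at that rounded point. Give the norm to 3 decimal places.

At (3, -3): F = (24.000, 83.08554).
Jacobian J = [[2·x₁ - 5·x₂, -5·x₁ - 8·x₂ - 2], [-8·x₁ + 2·x₂^2 - 4·x₂ + exp(x₁), 4·x₁·x₂ - 4·x₁ - 4]].
At the point, J = [[21.000, 7.000], [26.08554, -52.000]] (det J = -1274.59876).
Solving J·Δ = −F gives Δ = (-1.435, 0.878).
Then the next iterate is (x₁, x₂)₁ = (1.565, -2.122).
Re-evaluating at (1.565, -2.122): F = (5.28634, 27.85152), so ‖F‖₂ = 28.349.

28.349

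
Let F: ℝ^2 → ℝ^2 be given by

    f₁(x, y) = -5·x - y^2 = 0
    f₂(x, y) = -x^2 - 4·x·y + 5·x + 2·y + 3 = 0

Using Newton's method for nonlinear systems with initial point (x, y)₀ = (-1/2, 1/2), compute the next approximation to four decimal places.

At (-1/2, 1/2): F = (2.2500, 2.2500).
Jacobian J = [[-5, -2·y], [-2·x - 4·y + 5, -4·x + 2]].
At the point, J = [[-5.0000, -1.0000], [4.0000, 4.0000]] (det J = -16.0000).
Solving J·Δ = −F gives Δ = (0.7031, -1.2656).
Then the next iterate is (x, y)₁ = (0.2031, -0.7656).

(0.2031, -0.7656)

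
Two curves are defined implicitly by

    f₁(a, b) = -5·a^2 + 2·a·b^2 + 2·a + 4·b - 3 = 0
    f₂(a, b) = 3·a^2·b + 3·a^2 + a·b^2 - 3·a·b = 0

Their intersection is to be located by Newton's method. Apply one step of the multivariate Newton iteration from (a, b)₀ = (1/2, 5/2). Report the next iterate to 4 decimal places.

(0.5713, 0.9803)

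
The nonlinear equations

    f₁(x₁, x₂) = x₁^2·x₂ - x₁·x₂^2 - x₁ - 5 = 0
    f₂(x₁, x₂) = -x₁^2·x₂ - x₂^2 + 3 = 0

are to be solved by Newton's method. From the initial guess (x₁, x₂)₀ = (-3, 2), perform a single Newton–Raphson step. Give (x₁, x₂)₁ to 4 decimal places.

(-1.8710, 1.5806)

At (-3, 2): F = (28.0000, -19.0000).
Jacobian J = [[2·x₁·x₂ - x₂^2 - 1, x₁^2 - 2·x₁·x₂], [-2·x₁·x₂, -x₁^2 - 2·x₂]].
At the point, J = [[-17.0000, 21.0000], [12.0000, -13.0000]] (det J = -31.0000).
Solving J·Δ = −F gives Δ = (1.1290, -0.4194).
Then the next iterate is (x₁, x₂)₁ = (-1.8710, 1.5806).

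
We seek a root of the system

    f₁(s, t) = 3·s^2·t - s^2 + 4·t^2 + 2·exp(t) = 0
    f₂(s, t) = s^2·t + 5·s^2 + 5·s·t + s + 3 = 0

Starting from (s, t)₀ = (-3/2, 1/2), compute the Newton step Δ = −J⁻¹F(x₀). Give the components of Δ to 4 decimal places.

(0.8961, -0.2903)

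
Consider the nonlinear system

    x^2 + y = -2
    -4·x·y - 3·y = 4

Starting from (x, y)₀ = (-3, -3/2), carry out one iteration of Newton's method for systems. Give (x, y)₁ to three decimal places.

At (-3, -3/2): F = (9.500, -17.500).
Jacobian J = [[2·x, 1], [-4·y, -4·x - 3]].
At the point, J = [[-6.000, 1.000], [6.000, 9.000]] (det J = -60.000).
Solving J·Δ = −F gives Δ = (1.717, 0.800).
Then the next iterate is (x, y)₁ = (-1.283, -0.700).

(-1.283, -0.700)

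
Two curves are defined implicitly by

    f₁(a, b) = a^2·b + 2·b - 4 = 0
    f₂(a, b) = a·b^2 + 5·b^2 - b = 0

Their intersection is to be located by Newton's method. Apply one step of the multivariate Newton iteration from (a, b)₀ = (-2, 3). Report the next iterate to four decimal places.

(-1.6357, 1.3953)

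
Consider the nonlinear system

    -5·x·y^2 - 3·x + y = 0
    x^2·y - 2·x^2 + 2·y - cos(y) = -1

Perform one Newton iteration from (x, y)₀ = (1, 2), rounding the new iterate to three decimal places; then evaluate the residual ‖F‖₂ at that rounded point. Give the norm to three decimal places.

At (1, 2): F = (-21.000, 5.41615).
Jacobian J = [[-5·y^2 - 3, -10·x·y + 1], [2·x·y - 4·x, x^2 + sin(y) + 2]].
At the point, J = [[-23.000, -19.000], [0.000, 3.90930]] (det J = -89.91384).
Solving J·Δ = −F gives Δ = (0.231, -1.385).
Then the next iterate is (x, y)₁ = (1.231, 0.615).
Re-evaluating at (1.231, 0.615): F = (-5.40597, -0.68555), so ‖F‖₂ = 5.449.

5.449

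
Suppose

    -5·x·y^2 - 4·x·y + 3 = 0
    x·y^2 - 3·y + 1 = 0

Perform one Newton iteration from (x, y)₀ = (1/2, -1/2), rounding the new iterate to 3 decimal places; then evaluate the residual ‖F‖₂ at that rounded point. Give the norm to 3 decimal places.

2.040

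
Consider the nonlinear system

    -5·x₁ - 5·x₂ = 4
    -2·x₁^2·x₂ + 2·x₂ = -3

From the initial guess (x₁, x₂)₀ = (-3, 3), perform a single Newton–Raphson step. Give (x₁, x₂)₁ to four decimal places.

At (-3, 3): F = (-4.0000, -45.0000).
Jacobian J = [[-5, -5], [-4·x₁·x₂, -2·x₁^2 + 2]].
At the point, J = [[-5.0000, -5.0000], [36.0000, -16.0000]] (det J = 260.0000).
Solving J·Δ = −F gives Δ = (0.6192, -1.4192).
Then the next iterate is (x₁, x₂)₁ = (-2.3808, 1.5808).

(-2.3808, 1.5808)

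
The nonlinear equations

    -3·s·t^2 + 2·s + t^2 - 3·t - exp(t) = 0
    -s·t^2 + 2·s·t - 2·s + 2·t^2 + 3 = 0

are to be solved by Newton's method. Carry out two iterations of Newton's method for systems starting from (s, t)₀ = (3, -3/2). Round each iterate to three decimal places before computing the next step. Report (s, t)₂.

(1.121, -1.940)

At (3, -3/2): F = (-7.72313, -14.250).
Jacobian J = [[-3·t^2 + 2, -6·s·t + 2·t - exp(t) - 3], [-t^2 + 2·t - 2, -2·s·t + 2·s + 4·t]].
At the point, J = [[-4.750, 20.77687], [-7.250, 9.000]] (det J = 107.88231).
Solving J·Δ = −F gives Δ = (-2.100, -0.108).
Then the next iterate is (s, t)₁ = (0.900, -1.608).
Round to (0.900, -1.608) and repeat: F = (2.02808, 1.14983), J = [[-5.75699, 2.26691], [-7.80166, -1.73760]].
Δ = (0.221, -0.332), so (s, t)₂ = (1.121, -1.940).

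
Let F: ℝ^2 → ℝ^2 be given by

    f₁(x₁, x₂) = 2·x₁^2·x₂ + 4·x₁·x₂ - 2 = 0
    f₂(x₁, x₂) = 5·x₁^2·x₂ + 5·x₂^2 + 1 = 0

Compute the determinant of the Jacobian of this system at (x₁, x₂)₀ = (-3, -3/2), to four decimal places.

J = [[4·x₁·x₂ + 4·x₂, 2·x₁^2 + 4·x₁], [10·x₁·x₂, 5·x₁^2 + 10·x₂]].
At the point, J = [[12.0000, 6.0000], [45.0000, 30.0000]].
det J = 90.0000.

90.0000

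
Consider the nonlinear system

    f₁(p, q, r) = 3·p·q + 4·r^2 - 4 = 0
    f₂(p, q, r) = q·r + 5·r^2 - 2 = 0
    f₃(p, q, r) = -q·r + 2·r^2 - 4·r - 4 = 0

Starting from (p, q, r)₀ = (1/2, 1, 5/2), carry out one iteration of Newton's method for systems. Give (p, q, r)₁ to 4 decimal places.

(0.6629, -2.3903, 1.6048)

At (1/2, 1, 5/2): F = (22.5000, 31.7500, -4.0000).
Jacobian J = [[3·q, 3·p, 8·r], [0, r, q + 10·r], [0, -r, -q + 4·r - 4]].
At the point, J = [[3.0000, 1.5000, 20.0000], [0.0000, 2.5000, 26.0000], [0.0000, -2.5000, 5.0000]] (det J = 232.5000).
Solving J·Δ = −F gives Δ = (0.1629, -3.3903, -0.8952).
Then the next iterate is (p, q, r)₁ = (0.6629, -2.3903, 1.6048).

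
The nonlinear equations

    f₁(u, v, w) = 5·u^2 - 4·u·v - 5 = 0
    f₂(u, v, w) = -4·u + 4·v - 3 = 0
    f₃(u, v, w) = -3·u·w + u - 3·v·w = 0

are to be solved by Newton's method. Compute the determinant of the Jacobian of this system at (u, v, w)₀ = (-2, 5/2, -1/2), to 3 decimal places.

132.000

J = [[10·u - 4·v, -4·u, 0], [-4, 4, 0], [-3·w + 1, -3·w, -3·u - 3·v]].
At the point, J = [[-30.000, 8.000, 0.000], [-4.000, 4.000, 0.000], [2.500, 1.500, -1.500]].
det J = 132.000.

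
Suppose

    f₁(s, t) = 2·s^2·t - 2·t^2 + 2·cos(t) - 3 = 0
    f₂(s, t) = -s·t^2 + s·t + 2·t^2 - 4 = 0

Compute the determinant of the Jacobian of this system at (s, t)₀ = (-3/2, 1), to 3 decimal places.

J = [[4·s·t, 2·s^2 - 4·t - 2·sin(t)], [-t^2 + t, -2·s·t + s + 4·t]].
At the point, J = [[-6.000, -1.18294], [0.000, 5.500]].
det J = -33.000.

-33.000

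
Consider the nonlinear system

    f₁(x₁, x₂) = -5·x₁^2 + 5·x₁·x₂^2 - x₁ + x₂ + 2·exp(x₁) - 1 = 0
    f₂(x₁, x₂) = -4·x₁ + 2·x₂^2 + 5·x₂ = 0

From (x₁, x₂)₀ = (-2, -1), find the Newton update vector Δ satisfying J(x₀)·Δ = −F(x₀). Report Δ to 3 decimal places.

(1.244, -0.022)

At (-2, -1): F = (-29.72933, 5.000).
Jacobian J = [[-10·x₁ + 5·x₂^2 + 2·exp(x₁) - 1, 10·x₁·x₂ + 1], [-4, 4·x₂ + 5]].
At the point, J = [[24.27067, 21.000], [-4.000, 1.000]] (det J = 108.27067).
Solving J·Δ = −F gives Δ = (1.244, -0.022).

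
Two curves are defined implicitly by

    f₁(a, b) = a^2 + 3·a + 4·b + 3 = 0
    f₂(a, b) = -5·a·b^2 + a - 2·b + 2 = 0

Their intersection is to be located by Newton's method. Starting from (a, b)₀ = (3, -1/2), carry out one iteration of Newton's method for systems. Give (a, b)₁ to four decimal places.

At (3, -1/2): F = (19.0000, 2.2500).
Jacobian J = [[2·a + 3, 4], [-5·b^2 + 1, -10·a·b - 2]].
At the point, J = [[9.0000, 4.0000], [-0.2500, 13.0000]] (det J = 118.0000).
Solving J·Δ = −F gives Δ = (-2.0169, -0.2119).
Then the next iterate is (a, b)₁ = (0.9831, -0.7119).

(0.9831, -0.7119)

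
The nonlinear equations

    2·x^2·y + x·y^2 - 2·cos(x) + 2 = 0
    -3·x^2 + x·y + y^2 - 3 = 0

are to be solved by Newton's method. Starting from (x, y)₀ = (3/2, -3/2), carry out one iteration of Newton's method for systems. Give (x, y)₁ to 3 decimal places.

At (3/2, -3/2): F = (-1.51647, -9.750).
Jacobian J = [[4·x·y + y^2 + 2·sin(x), 2·x^2 + 2·x·y], [-6·x + y, x + 2·y]].
At the point, J = [[-4.75501, 0.000], [-10.500, -1.500]] (det J = 7.13252).
Solving J·Δ = −F gives Δ = (-0.319, -4.268).
Then the next iterate is (x, y)₁ = (1.181, -5.768).

(1.181, -5.768)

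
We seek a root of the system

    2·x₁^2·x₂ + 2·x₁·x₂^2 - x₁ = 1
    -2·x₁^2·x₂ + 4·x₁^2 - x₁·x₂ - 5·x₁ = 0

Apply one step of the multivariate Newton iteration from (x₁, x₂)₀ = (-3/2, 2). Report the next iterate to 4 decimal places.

(0.8000, 0.1333)

At (-3/2, 2): F = (-2.5000, 10.5000).
Jacobian J = [[4·x₁·x₂ + 2·x₂^2 - 1, 2·x₁^2 + 4·x₁·x₂], [-4·x₁·x₂ + 8·x₁ - x₂ - 5, -2·x₁^2 - x₁]].
At the point, J = [[-5.0000, -7.5000], [-7.0000, -3.0000]] (det J = -37.5000).
Solving J·Δ = −F gives Δ = (2.3000, -1.8667).
Then the next iterate is (x₁, x₂)₁ = (0.8000, 0.1333).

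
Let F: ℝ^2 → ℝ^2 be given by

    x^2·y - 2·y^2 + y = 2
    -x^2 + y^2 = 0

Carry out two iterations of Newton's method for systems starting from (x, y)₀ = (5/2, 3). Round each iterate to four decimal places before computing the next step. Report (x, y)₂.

At (5/2, 3): F = (1.7500, 2.7500).
Jacobian J = [[2·x·y, x^2 - 4·y + 1], [-2·x, 2·y]].
At the point, J = [[15.0000, -4.7500], [-5.0000, 6.0000]] (det J = 66.2500).
Solving J·Δ = −F gives Δ = (-0.3557, -0.7547).
Then the next iterate is (x, y)₁ = (2.1443, 2.2453).
Round to (2.1443, 2.2453) and repeat: F = (0.486496, 0.443350), J = [[9.629194, -3.383178], [-4.2886, 4.4906]].
Δ = (-0.1282, -0.2212), so (x, y)₂ = (2.0161, 2.0241).

(2.0161, 2.0241)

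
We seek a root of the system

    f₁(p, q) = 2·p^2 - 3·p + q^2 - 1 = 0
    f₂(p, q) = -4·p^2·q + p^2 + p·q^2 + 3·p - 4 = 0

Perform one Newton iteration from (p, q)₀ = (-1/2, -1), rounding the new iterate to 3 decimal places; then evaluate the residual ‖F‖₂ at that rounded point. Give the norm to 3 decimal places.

2052.601

At (-1/2, -1): F = (2.000, -4.750).
Jacobian J = [[4·p - 3, 2·q], [-8·p·q + 2·p + q^2 + 3, -4·p^2 + 2·p·q]].
At the point, J = [[-5.000, -2.000], [-1.000, 0.000]] (det J = -2.000).
Solving J·Δ = −F gives Δ = (-4.750, 12.875).
Then the next iterate is (p, q)₁ = (-5.250, 11.875).
Re-evaluating at (-5.250, 11.875): F = (210.89062, -2041.73828), so ‖F‖₂ = 2052.601.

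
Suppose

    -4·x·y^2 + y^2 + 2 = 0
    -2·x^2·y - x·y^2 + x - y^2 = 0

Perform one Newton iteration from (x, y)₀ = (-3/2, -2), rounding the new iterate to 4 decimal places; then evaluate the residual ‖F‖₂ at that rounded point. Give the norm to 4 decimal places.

9.1561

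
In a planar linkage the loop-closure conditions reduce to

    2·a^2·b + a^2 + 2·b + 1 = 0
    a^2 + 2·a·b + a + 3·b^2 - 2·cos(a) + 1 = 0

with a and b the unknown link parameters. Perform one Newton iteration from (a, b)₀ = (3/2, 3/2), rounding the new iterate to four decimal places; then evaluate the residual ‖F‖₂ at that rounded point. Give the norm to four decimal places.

At (3/2, 3/2): F = (13.0000, 15.858526).
Jacobian J = [[4·a·b + 2·a, 2·a^2 + 2], [2·a + 2·b + 2·sin(a) + 1, 2·a + 6·b]].
At the point, J = [[12.0000, 6.5000], [8.994990, 12.0000]] (det J = 85.532565).
Solving J·Δ = −F gives Δ = (-0.6187, -0.8578).
Then the next iterate is (a, b)₁ = (0.8813, 0.6422).
Re-evaluating at (0.8813, 0.6422): F = (4.058670, 3.754897), so ‖F‖₂ = 5.5292.

5.5292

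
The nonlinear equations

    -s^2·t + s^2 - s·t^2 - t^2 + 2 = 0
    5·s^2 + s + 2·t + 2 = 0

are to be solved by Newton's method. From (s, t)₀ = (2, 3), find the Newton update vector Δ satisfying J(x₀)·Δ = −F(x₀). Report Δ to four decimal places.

(-1.3879, -0.4276)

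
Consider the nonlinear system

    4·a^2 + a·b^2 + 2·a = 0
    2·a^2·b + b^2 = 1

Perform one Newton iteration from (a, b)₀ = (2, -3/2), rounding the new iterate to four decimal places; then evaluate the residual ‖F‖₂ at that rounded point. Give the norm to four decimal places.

15.8848

At (2, -3/2): F = (24.5000, -10.7500).
Jacobian J = [[8·a + b^2 + 2, 2·a·b], [4·a·b, 2·a^2 + 2·b]].
At the point, J = [[20.2500, -6.0000], [-12.0000, 5.0000]] (det J = 29.2500).
Solving J·Δ = −F gives Δ = (-1.9829, -2.6090).
Then the next iterate is (a, b)₁ = (0.0171, -4.1090).
Re-evaluating at (0.0171, -4.1090): F = (0.324084, 15.881478), so ‖F‖₂ = 15.8848.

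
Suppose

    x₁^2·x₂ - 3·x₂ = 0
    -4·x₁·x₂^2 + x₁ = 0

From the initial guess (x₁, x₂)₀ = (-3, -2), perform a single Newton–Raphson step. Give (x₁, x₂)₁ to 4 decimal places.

(-2.3704, -1.2593)

At (-3, -2): F = (-12.0000, 45.0000).
Jacobian J = [[2·x₁·x₂, x₁^2 - 3], [-4·x₂^2 + 1, -8·x₁·x₂]].
At the point, J = [[12.0000, 6.0000], [-15.0000, -48.0000]] (det J = -486.0000).
Solving J·Δ = −F gives Δ = (0.6296, 0.7407).
Then the next iterate is (x₁, x₂)₁ = (-2.3704, -1.2593).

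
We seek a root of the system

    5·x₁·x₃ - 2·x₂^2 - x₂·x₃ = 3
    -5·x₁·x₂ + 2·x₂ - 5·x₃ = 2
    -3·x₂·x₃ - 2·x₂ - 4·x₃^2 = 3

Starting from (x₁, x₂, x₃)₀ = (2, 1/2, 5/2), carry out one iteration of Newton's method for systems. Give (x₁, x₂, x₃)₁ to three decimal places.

(0.639, -0.792, 1.548)

At (2, 1/2, 5/2): F = (20.250, -18.500, -32.750).
Jacobian J = [[5·x₃, -4·x₂ - x₃, 5·x₁ - x₂], [-5·x₂, -5·x₁ + 2, -5], [0, -3·x₃ - 2, -3·x₂ - 8·x₃]].
At the point, J = [[12.500, -4.500, 9.500], [-2.500, -8.000, -5.000], [0.000, -9.500, -21.500]] (det J = 2023.750).
Solving J·Δ = −F gives Δ = (-1.361, -1.292, -0.952).
Then the next iterate is (x₁, x₂, x₃)₁ = (0.639, -0.792, 1.548).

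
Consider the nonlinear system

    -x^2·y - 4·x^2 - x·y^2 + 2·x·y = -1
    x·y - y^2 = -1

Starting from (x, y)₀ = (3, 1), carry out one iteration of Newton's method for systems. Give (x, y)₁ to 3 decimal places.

At (3, 1): F = (-41.000, 3.000).
Jacobian J = [[-2·x·y - 8·x - y^2 + 2·y, -x^2 - 2·x·y + 2·x], [y, x - 2·y]].
At the point, J = [[-29.000, -9.000], [1.000, 1.000]] (det J = -20.000).
Solving J·Δ = −F gives Δ = (-0.700, -2.300).
Then the next iterate is (x, y)₁ = (2.300, -1.300).

(2.300, -1.300)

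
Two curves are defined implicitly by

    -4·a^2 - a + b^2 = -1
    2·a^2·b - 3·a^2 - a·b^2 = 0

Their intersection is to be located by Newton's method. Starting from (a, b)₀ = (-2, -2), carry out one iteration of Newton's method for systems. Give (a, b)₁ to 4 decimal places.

(-1.1667, -1.1250)

At (-2, -2): F = (-9.0000, -20.0000).
Jacobian J = [[-8·a - 1, 2·b], [4·a·b - 6·a - b^2, 2·a^2 - 2·a·b]].
At the point, J = [[15.0000, -4.0000], [24.0000, 0.0000]] (det J = 96.0000).
Solving J·Δ = −F gives Δ = (0.8333, 0.8750).
Then the next iterate is (a, b)₁ = (-1.1667, -1.1250).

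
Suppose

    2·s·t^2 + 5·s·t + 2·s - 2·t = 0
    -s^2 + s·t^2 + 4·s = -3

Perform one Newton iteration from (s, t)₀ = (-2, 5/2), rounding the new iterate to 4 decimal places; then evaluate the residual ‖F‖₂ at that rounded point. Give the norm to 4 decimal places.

18.1658

At (-2, 5/2): F = (-59.0000, -21.5000).
Jacobian J = [[2·t^2 + 5·t + 2, 4·s·t + 5·s - 2], [-2·s + t^2 + 4, 2·s·t]].
At the point, J = [[27.0000, -32.0000], [14.2500, -10.0000]] (det J = 186.0000).
Solving J·Δ = −F gives Δ = (0.5269, -1.3992).
Then the next iterate is (s, t)₁ = (-1.4731, 1.1008).
Re-evaluating at (-1.4731, 1.1008): F = (-16.825832, -6.847468), so ‖F‖₂ = 18.1658.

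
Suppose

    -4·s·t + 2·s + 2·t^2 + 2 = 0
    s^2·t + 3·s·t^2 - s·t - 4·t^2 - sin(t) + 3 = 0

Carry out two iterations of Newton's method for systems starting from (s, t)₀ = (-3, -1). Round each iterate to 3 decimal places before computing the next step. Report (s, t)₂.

(-0.582, -0.779)

At (-3, -1): F = (-14.000, -21.15853).
Jacobian J = [[-4·t + 2, -4·s + 4·t], [2·s·t + 3·t^2 - t, s^2 + 6·s·t - s - 8·t - cos(t)]].
At the point, J = [[6.000, 8.000], [10.000, 37.45970]] (det J = 144.75819).
Solving J·Δ = −F gives Δ = (2.454, -0.090).
Then the next iterate is (s, t)₁ = (-0.546, -1.090).
Round to (-0.546, -1.090) and repeat: F = (0.90364, -3.73197), J = [[6.360, -2.176], [5.84458, 12.67247]].
Δ = (-0.036, 0.311), so (s, t)₂ = (-0.582, -0.779).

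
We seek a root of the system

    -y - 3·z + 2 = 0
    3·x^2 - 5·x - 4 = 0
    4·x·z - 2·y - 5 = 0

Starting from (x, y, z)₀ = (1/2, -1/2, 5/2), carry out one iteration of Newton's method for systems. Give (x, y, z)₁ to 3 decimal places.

(-2.375, -12.156, 4.719)

At (1/2, -1/2, 5/2): F = (-5.000, -5.750, 1.000).
Jacobian J = [[0, -1, -3], [6·x - 5, 0, 0], [4·z, -2, 4·x]].
At the point, J = [[0.000, -1.000, -3.000], [-2.000, 0.000, 0.000], [10.000, -2.000, 2.000]] (det J = -16.000).
Solving J·Δ = −F gives Δ = (-2.875, -11.656, 2.219).
Then the next iterate is (x, y, z)₁ = (-2.375, -12.156, 4.719).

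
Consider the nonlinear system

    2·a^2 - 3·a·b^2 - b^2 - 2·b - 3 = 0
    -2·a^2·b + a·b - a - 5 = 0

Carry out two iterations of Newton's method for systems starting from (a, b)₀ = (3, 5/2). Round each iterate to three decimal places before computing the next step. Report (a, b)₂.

(0.851, 0.942)

At (3, 5/2): F = (-52.500, -45.500).
Jacobian J = [[4·a - 3·b^2, -6·a·b - 2·b - 2], [-4·a·b + b - 1, -2·a^2 + a]].
At the point, J = [[-6.750, -52.000], [-28.500, -15.000]] (det J = -1380.750).
Solving J·Δ = −F gives Δ = (-1.143, -0.861).
Then the next iterate is (a, b)₁ = (1.857, 1.639).
Round to (1.857, 1.639) and repeat: F = (-17.03292, -15.11739), J = [[-0.63096, -23.53974], [-11.53549, -5.03990]].
Δ = (-1.006, -0.697), so (a, b)₂ = (0.851, 0.942).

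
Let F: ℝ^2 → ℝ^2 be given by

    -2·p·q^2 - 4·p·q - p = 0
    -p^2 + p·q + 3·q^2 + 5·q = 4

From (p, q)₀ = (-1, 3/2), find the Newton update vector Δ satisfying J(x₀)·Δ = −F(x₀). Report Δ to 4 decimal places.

(0.3902, -0.7012)

At (-1, 3/2): F = (11.5000, 7.7500).
Jacobian J = [[-2·q^2 - 4·q - 1, -4·p·q - 4·p], [-2·p + q, p + 6·q + 5]].
At the point, J = [[-11.5000, 10.0000], [3.5000, 13.0000]] (det J = -184.5000).
Solving J·Δ = −F gives Δ = (0.3902, -0.7012).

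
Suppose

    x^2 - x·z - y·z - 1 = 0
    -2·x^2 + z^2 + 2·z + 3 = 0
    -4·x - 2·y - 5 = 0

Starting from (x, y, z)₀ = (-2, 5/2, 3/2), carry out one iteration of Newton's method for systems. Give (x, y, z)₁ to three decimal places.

(0.221, -2.941, -2.103)

At (-2, 5/2, 3/2): F = (2.250, 0.250, -2.000).
Jacobian J = [[2·x - z, -z, -x - y], [-4·x, 0, 2·z + 2], [-4, -2, 0]].
At the point, J = [[-5.500, -1.500, -0.500], [8.000, 0.000, 5.000], [-4.000, -2.000, 0.000]] (det J = -17.000).
Solving J·Δ = −F gives Δ = (2.221, -5.441, -3.603).
Then the next iterate is (x, y, z)₁ = (0.221, -2.941, -2.103).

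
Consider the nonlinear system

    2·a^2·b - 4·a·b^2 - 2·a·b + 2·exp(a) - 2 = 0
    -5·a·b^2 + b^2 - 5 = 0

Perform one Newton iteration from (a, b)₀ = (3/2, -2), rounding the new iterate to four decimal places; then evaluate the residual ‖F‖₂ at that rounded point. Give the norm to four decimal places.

28.9079

At (3/2, -2): F = (-20.036622, -31.0000).
Jacobian J = [[4·a·b - 4·b^2 - 2·b + 2·exp(a), 2·a^2 - 8·a·b - 2·a], [-5·b^2, -10·a·b + 2·b]].
At the point, J = [[-15.036622, 25.5000], [-20.0000, 26.0000]] (det J = 119.047832).
Solving J·Δ = −F gives Δ = (-2.2642, -0.5494).
Then the next iterate is (a, b)₁ = (-0.7642, -2.5494).
Re-evaluating at (-0.7642, -2.5494): F = (11.924691, 26.333802), so ‖F‖₂ = 28.9079.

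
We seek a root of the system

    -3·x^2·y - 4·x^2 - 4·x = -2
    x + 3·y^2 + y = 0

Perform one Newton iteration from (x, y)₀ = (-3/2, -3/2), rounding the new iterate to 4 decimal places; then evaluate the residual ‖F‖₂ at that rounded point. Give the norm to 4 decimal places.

3.9819

At (-3/2, -3/2): F = (9.1250, 3.7500).
Jacobian J = [[-6·x·y - 8·x - 4, -3·x^2], [1, 6·y + 1]].
At the point, J = [[-5.5000, -6.7500], [1.0000, -8.0000]] (det J = 50.7500).
Solving J·Δ = −F gives Δ = (0.9397, 0.5862).
Then the next iterate is (x, y)₁ = (-0.5603, -0.9138).
Re-evaluating at (-0.5603, -0.9138): F = (3.846080, 1.030991), so ‖F‖₂ = 3.9819.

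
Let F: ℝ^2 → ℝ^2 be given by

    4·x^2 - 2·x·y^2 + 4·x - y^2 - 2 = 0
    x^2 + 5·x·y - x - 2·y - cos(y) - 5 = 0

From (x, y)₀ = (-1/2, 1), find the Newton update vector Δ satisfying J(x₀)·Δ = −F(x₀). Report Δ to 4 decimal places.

(-1.5000, -3.7694)

At (-1/2, 1): F = (-3.0000, -9.290302).
Jacobian J = [[8·x - 2·y^2 + 4, -4·x·y - 2·y], [2·x + 5·y - 1, 5·x + sin(y) - 2]].
At the point, J = [[-2.0000, 0.0000], [3.0000, -3.658529]] (det J = 7.317058).
Solving J·Δ = −F gives Δ = (-1.5000, -3.7694).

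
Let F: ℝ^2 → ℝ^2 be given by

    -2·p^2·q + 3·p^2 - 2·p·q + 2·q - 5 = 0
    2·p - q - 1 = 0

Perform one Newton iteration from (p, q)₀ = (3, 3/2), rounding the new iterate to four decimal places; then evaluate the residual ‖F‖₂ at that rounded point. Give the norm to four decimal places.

4.6982

At (3, 3/2): F = (-11.0000, 3.5000).
Jacobian J = [[-4·p·q + 6·p - 2·q, -2·p^2 - 2·p + 2], [2, -1]].
At the point, J = [[-3.0000, -22.0000], [2.0000, -1.0000]] (det J = 47.0000).
Solving J·Δ = −F gives Δ = (-1.8723, -0.2447).
Then the next iterate is (p, q)₁ = (1.1277, 1.2553).
Re-evaluating at (1.1277, 1.2553): F = (-4.698230, 0.0001), so ‖F‖₂ = 4.6982.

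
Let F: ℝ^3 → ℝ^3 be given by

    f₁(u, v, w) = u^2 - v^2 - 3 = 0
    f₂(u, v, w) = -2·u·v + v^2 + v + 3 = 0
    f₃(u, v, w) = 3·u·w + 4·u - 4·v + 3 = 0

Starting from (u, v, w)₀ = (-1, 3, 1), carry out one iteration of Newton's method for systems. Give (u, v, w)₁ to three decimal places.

At (-1, 3, 1): F = (-11.000, 21.000, -16.000).
Jacobian J = [[2·u, -2·v, 0], [-2·v, -2·u + 2·v + 1, 0], [3·w + 4, -4, 3·u]].
At the point, J = [[-2.000, -6.000, 0.000], [-6.000, 9.000, 0.000], [7.000, -4.000, -3.000]] (det J = 162.000).
Solving J·Δ = −F gives Δ = (0.500, -2.000, -1.500).
Then the next iterate is (u, v, w)₁ = (-0.500, 1.000, -0.500).

(-0.500, 1.000, -0.500)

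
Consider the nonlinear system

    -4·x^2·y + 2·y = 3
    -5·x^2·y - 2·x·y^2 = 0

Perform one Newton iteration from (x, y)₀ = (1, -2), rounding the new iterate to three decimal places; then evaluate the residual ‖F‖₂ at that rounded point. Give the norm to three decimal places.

At (1, -2): F = (1.000, 2.000).
Jacobian J = [[-8·x·y, -4·x^2 + 2], [-10·x·y - 2·y^2, -5·x^2 - 4·x·y]].
At the point, J = [[16.000, -2.000], [12.000, 3.000]] (det J = 72.000).
Solving J·Δ = −F gives Δ = (-0.097, -0.278).
Then the next iterate is (x, y)₁ = (0.903, -2.278).
Re-evaluating at (0.903, -2.278): F = (-0.12599, -0.08434), so ‖F‖₂ = 0.152.

0.152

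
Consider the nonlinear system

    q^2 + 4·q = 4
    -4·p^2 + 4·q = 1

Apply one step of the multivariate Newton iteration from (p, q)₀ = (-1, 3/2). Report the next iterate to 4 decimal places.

At (-1, 3/2): F = (4.2500, 1.0000).
Jacobian J = [[0, 2·q + 4], [-8·p, 4]].
At the point, J = [[0.0000, 7.0000], [8.0000, 4.0000]] (det J = -56.0000).
Solving J·Δ = −F gives Δ = (0.1786, -0.6071).
Then the next iterate is (p, q)₁ = (-0.8214, 0.8929).

(-0.8214, 0.8929)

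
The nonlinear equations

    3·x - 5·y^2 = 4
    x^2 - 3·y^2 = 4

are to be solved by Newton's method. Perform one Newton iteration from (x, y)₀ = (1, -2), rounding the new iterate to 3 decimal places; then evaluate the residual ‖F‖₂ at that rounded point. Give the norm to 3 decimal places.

142.340

At (1, -2): F = (-21.000, -15.000).
Jacobian J = [[3, -10·y], [2·x, -6·y]].
At the point, J = [[3.000, 20.000], [2.000, 12.000]] (det J = -4.000).
Solving J·Δ = −F gives Δ = (12.000, -0.750).
Then the next iterate is (x, y)₁ = (13.000, -2.750).
Re-evaluating at (13.000, -2.750): F = (-2.81250, 142.31250), so ‖F‖₂ = 142.340.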